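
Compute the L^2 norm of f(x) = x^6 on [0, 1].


Step 1: ||f||_2 = (integral_0^1 |x^6|^2 dx)^(1/2)
     = (integral_0^1 x^12 dx)^(1/2)
Step 2: integral_0^1 x^12 dx = [x^13/(13)] from 0 to 1 = 1^13/13
     = 1/13 = 0.076923
Step 3: ||f||_2 = (0.076923)^(1/2) = 0.27735


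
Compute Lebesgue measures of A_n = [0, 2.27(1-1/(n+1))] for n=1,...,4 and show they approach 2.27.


By continuity of measure from below: if A_n increases to A, then m(A_n) -> m(A).
Here A = [0, 2.27], so m(A) = 2.27
Step 1: a_1 = 2.27*(1 - 1/2) = 1.135, m(A_1) = 1.135
Step 2: a_2 = 2.27*(1 - 1/3) = 1.5133, m(A_2) = 1.5133
Step 3: a_3 = 2.27*(1 - 1/4) = 1.7025, m(A_3) = 1.7025
Step 4: a_4 = 2.27*(1 - 1/5) = 1.816, m(A_4) = 1.816
Limit: m(A_n) -> m([0,2.27]) = 2.27


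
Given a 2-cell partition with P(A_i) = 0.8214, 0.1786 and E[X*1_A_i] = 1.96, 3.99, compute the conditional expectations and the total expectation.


For each cell A_i: E[X|A_i] = E[X*1_A_i] / P(A_i)
Step 1: E[X|A_1] = 1.96 / 0.8214 = 2.38617
Step 2: E[X|A_2] = 3.99 / 0.1786 = 22.340426
Verification: E[X] = sum E[X*1_A_i] = 1.96 + 3.99 = 5.95


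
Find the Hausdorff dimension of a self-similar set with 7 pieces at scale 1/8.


For a self-similar set with N copies scaled by 1/r:
dim_H = log(N)/log(r) = log(7)/log(8)
= 1.94591/2.079442
= 0.935785


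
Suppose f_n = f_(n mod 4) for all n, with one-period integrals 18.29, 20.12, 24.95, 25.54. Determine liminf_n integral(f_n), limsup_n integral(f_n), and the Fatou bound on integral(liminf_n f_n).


The sequence (integral(f_n)) is periodic with period 4, repeating the values 18.29, 20.12, 24.95, 25.54 indefinitely.
Step 1: For a periodic sequence, every tail (a_m, a_(m+1), ...) contains all 4 period values infinitely often.
Step 2: Hence inf of every tail = min of the period values = min(18.29, 20.12, 24.95, 25.54) = 18.29.
        liminf_n integral(f_n) = sup over m of (inf of tail from m) = 18.29.
Step 3: Similarly sup of every tail = max of the period values = 25.54.
        limsup_n integral(f_n) = 25.54.
Step 4: Fatou's lemma: integral(liminf_n f_n) <= liminf_n integral(f_n) = 18.29.
        So the integral of the pointwise liminf is at most 18.29.


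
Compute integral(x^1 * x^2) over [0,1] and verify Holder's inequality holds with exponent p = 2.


Step 1: Exact integral of f*g = integral(x^3, 0, 1) = 1/4
     = 0.25
Step 2: Holder bound with p=2, q=2:
  ||f||_p = (integral x^2 dx)^(1/2) = (1/3)^(1/2) = 0.57735
  ||g||_q = (integral x^4 dx)^(1/2) = (1/5)^(1/2) = 0.447214
Step 3: Holder bound = ||f||_p * ||g||_q = 0.57735 * 0.447214 = 0.258199
Verification: 0.25 <= 0.258199 (Holder holds)


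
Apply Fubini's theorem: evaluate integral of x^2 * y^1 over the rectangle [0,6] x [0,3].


By Fubini's theorem, the double integral factors as a product of single integrals:
Step 1: integral_0^6 x^2 dx = [x^3/3] from 0 to 6
     = 6^3/3 = 72
Step 2: integral_0^3 y^1 dy = [y^2/2] from 0 to 3
     = 3^2/2 = 4.5
Step 3: Double integral = 72 * 4.5 = 324


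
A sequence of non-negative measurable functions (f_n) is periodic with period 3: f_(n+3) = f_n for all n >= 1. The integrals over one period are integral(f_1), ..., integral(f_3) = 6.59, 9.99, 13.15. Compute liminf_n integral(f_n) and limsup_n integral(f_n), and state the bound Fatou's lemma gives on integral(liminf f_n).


The sequence (integral(f_n)) is periodic with period 3, repeating the values 6.59, 9.99, 13.15 indefinitely.
Step 1: For a periodic sequence, every tail (a_m, a_(m+1), ...) contains all 3 period values infinitely often.
Step 2: Hence inf of every tail = min of the period values = min(6.59, 9.99, 13.15) = 6.59.
        liminf_n integral(f_n) = sup over m of (inf of tail from m) = 6.59.
Step 3: Similarly sup of every tail = max of the period values = 13.15.
        limsup_n integral(f_n) = 13.15.
Step 4: Fatou's lemma: integral(liminf_n f_n) <= liminf_n integral(f_n) = 6.59.
        So the integral of the pointwise liminf is at most 6.59.


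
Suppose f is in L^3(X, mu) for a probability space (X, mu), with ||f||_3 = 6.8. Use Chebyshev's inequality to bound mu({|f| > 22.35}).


Chebyshev/Markov inequality: mu(|f| > eps) <= (||f||_p / eps)^p
Step 1: ||f||_3 / eps = 6.8 / 22.35 = 0.304251
Step 2: Raise to power p = 3:
  (0.304251)^3 = 0.028164
Step 3: Therefore mu(|f| > 22.35) <= 0.028164


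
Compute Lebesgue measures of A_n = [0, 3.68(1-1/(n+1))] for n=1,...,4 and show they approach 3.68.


By continuity of measure from below: if A_n increases to A, then m(A_n) -> m(A).
Here A = [0, 3.68], so m(A) = 3.68
Step 1: a_1 = 3.68*(1 - 1/2) = 1.84, m(A_1) = 1.84
Step 2: a_2 = 3.68*(1 - 1/3) = 2.4533, m(A_2) = 2.4533
Step 3: a_3 = 3.68*(1 - 1/4) = 2.76, m(A_3) = 2.76
Step 4: a_4 = 3.68*(1 - 1/5) = 2.944, m(A_4) = 2.944
Limit: m(A_n) -> m([0,3.68]) = 3.68


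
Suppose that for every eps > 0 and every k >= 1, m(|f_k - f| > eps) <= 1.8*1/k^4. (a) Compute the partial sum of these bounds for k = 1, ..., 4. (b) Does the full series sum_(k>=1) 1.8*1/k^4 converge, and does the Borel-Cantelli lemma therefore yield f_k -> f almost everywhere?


Step 1: List the terms 1.8*1/k^4 for k = 1 to 4:
  k=1: 1.8
  k=2: 0.1125
  k=3: 0.022222
  k=4: 0.007031
Step 2: Partial sum = 1.8 + 0.1125 + 0.022222 + 0.007031
     = 1.941753
Step 3: The full series sum_(k>=1) 1.8*1/k^4 converges (p-series with p = 4 > 1; a constant multiple of a convergent series converges).
Step 4: Fix eps > 0. Since sum_k m(|f_k - f| > eps) < infinity, the Borel-Cantelli lemma gives
        m(limsup_k {|f_k - f| > eps}) = 0, i.e. for a.e. x, |f_k(x) - f(x)| <= eps for all large k.
        Applying this with eps = 1/j for j = 1, 2, ... and intersecting the countably many full-measure sets,
        for a.e. x we get limsup_k |f_k(x) - f(x)| <= 1/j for every j, hence f_k -> f almost everywhere.
Conclusion: series converges; Borel-Cantelli yields f_k -> f a.e.


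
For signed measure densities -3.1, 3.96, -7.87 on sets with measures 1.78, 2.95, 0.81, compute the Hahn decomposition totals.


Step 1: Compute signed measure on each set:
  Set 1: -3.1 * 1.78 = -5.518
  Set 2: 3.96 * 2.95 = 11.682
  Set 3: -7.87 * 0.81 = -6.3747
Step 2: Total signed measure = (-5.518) + (11.682) + (-6.3747)
     = -0.2107
Step 3: Positive part mu+(X) = sum of positive contributions = 11.682
Step 4: Negative part mu-(X) = |sum of negative contributions| = 11.8927


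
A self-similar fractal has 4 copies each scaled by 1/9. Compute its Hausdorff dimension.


For a self-similar set with N copies scaled by 1/r:
dim_H = log(N)/log(r) = log(4)/log(9)
= 1.386294/2.197225
= 0.63093


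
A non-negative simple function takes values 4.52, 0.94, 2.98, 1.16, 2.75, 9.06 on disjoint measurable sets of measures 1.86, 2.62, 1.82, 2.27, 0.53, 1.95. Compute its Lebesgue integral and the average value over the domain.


Step 1: Integral = sum(value_i * measure_i)
= 4.52*1.86 + 0.94*2.62 + 2.98*1.82 + 1.16*2.27 + 2.75*0.53 + 9.06*1.95
= 8.4072 + 2.4628 + 5.4236 + 2.6332 + 1.4575 + 17.667
= 38.0513
Step 2: Total measure of domain = 1.86 + 2.62 + 1.82 + 2.27 + 0.53 + 1.95 = 11.05
Step 3: Average value = 38.0513 / 11.05 = 3.443557


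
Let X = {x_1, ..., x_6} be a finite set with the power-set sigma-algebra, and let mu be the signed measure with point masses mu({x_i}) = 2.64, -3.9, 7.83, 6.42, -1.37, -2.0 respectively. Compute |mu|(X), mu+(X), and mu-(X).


Step 1: Every measurable set is a union of atoms (the cells / points), so a Hahn decomposition is
  obtained by grouping atoms by sign: P = union of atoms with mu > 0, N = union of the remaining atoms.
  Atoms in P (indices): 1, 3, 4;  atoms in N (indices): 2, 5, 6
  Positive values: 2.64, 7.83, 6.42
  Negative values: -3.9, -1.37, -2
Step 2: mu+(X) = mu(P) = sum of positive atom values = 16.89
Step 3: mu-(X) = -mu(N) = sum of |negative atom values| = 7.27
Step 4: |mu|(X) = mu+(X) + mu-(X) = 16.89 + 7.27 = 24.16


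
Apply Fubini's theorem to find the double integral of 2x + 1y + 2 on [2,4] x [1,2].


By Fubini, integrate in x first, then y.
Step 1: Fix y, integrate over x in [2,4]:
  integral(2x + 1y + 2, x=2..4)
  = 2*(4^2 - 2^2)/2 + (1y + 2)*(4 - 2)
  = 12 + (1y + 2)*2
  = 12 + 2y + 4
  = 16 + 2y
Step 2: Integrate over y in [1,2]:
  integral(16 + 2y, y=1..2)
  = 16*1 + 2*(2^2 - 1^2)/2
  = 16 + 3
  = 19


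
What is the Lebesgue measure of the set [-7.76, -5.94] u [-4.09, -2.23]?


For pairwise disjoint intervals, m(union) = sum of lengths.
= (-5.94 - -7.76) + (-2.23 - -4.09)
= 1.82 + 1.86
= 3.68


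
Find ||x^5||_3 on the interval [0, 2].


Step 1: ||f||_3 = (integral_0^2 |x^5|^3 dx)^(1/3)
     = (integral_0^2 x^15 dx)^(1/3)
Step 2: integral_0^2 x^15 dx = [x^16/(16)] from 0 to 2 = 2^16/16
     = 65536/16 = 4096
Step 3: ||f||_3 = (4096)^(1/3) = 16


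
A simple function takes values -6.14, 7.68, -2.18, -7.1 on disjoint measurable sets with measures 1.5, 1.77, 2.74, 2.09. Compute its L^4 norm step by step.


Step 1: Compute |f_i|^4 for each value:
  |-6.14|^4 = 1421.25984
  |7.68|^4 = 3478.92351
  |-2.18|^4 = 22.585306
  |-7.1|^4 = 2541.1681
Step 2: Multiply by measures and sum:
  1421.25984 * 1.5 = 2131.88976
  3478.92351 * 1.77 = 6157.694612
  22.585306 * 2.74 = 61.883738
  2541.1681 * 2.09 = 5311.041329
Sum = 2131.88976 + 6157.694612 + 61.883738 + 5311.041329 = 13662.509439
Step 3: Take the p-th root:
||f||_4 = (13662.509439)^(1/4) = 10.811417


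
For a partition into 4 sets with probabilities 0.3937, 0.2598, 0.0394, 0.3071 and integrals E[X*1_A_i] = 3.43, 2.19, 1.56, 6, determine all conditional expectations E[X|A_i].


For each cell A_i: E[X|A_i] = E[X*1_A_i] / P(A_i)
Step 1: E[X|A_1] = 3.43 / 0.3937 = 8.712217
Step 2: E[X|A_2] = 2.19 / 0.2598 = 8.429561
Step 3: E[X|A_3] = 1.56 / 0.0394 = 39.593909
Step 4: E[X|A_4] = 6 / 0.3071 = 19.53761
Verification: E[X] = sum E[X*1_A_i] = 3.43 + 2.19 + 1.56 + 6 = 13.18


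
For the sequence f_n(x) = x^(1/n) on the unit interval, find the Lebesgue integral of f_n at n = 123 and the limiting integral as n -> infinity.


At n = 123: f_123(x) = x^(1/123).
Step 1: integral(x^(1/123), 0, 1) = [x^(1/123+1) / (1/123+1)] from 0 to 1
     = 1 / (1/123 + 1) = 1 / ((123+1)/123) = 123/(123+1)
     = 123/124 = 0.991935
Step 2: As n -> infinity, f_n(x) = x^(1/n) -> 1 for x in (0,1], and f_n is increasing in n.
By MCT, lim_n integral(f_n) = integral(lim_n f_n) = integral(1, 0, 1) = 1.
Step 3: Verify convergence: 123/124 = 0.991935 -> 1


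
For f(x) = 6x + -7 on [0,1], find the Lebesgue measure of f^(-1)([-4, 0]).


f^(-1)([-4, 0]) = {x : -4 <= 6x + -7 <= 0}
Solving: (-4 - -7)/6 <= x <= (0 - -7)/6
= [0.5, 1.166667]
Intersecting with [0,1]: [0.5, 1]
Measure = 1 - 0.5 = 0.5


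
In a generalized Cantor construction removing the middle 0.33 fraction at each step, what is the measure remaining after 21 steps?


Step 1: At each step, fraction remaining = 1 - 0.33 = 0.67
Step 2: After 21 steps, measure = (0.67)^21
Result = 2.226234e-04


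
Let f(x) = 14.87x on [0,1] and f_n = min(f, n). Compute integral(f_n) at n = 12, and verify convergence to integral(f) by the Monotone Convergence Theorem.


f(x) = 14.87x on [0,1]; f_n(x) = min(14.87x, n). At n = 12:
Step 1: f(x) reaches 12 at x = 12/14.87 = 0.806994
Step 2: integral(f_12) = integral(14.87x, 0, 0.806994) + integral(12, 0.806994, 1)
       = 14.87*0.806994^2/2 + 12*(1 - 0.806994)
       = 4.841964 + 2.316073
       = 7.158036
Step 3: As n -> infinity, f_n increases to f, so by MCT integral(f_n) -> integral(f) = 14.87/2 = 7.435.
Convergence: integral(f_12) = 7.158036 -> 7.435 as n -> infinity


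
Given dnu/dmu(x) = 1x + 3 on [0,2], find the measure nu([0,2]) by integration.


nu(A) = integral_A (dnu/dmu) dmu = integral_0^2 (1x + 3) dx
Step 1: Antiderivative F(x) = (1/2)x^2 + 3x
Step 2: F(2) = (1/2)*2^2 + 3*2 = 2 + 6 = 8
Step 3: F(0) = (1/2)*0^2 + 3*0 = 0.0 + 0 = 0.0
Step 4: nu([0,2]) = F(2) - F(0) = 8 - 0.0 = 8


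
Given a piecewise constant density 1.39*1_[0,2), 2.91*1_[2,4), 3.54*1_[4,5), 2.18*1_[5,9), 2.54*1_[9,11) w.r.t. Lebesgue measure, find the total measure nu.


Integrate each piece of the Radon-Nikodym derivative:
Step 1: integral_0^2 1.39 dx = 1.39*(2-0) = 1.39*2 = 2.78
Step 2: integral_2^4 2.91 dx = 2.91*(4-2) = 2.91*2 = 5.82
Step 3: integral_4^5 3.54 dx = 3.54*(5-4) = 3.54*1 = 3.54
Step 4: integral_5^9 2.18 dx = 2.18*(9-5) = 2.18*4 = 8.72
Step 5: integral_9^11 2.54 dx = 2.54*(11-9) = 2.54*2 = 5.08
Total: 2.78 + 5.82 + 3.54 + 8.72 + 5.08 = 25.94


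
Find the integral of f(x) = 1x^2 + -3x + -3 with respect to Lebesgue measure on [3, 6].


The Lebesgue integral of a Riemann-integrable function agrees with the Riemann integral.
Antiderivative F(x) = (1/3)x^3 + (-3/2)x^2 + -3x
F(6) = (1/3)*6^3 + (-3/2)*6^2 + -3*6
     = (1/3)*216 + (-3/2)*36 + -3*6
     = 72 + -54 + -18
     = 0.0
F(3) = -13.5
Integral = F(6) - F(3) = 0.0 - -13.5 = 13.5


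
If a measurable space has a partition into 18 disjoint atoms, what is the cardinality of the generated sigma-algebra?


Each element of the sigma-algebra is a union of some subset of the 18 atoms.
The number of such subsets is 2^18 = 262144.


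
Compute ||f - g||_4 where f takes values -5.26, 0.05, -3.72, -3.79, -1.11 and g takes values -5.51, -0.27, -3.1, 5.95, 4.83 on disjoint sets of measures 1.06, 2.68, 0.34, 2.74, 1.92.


Step 1: Compute differences f_i - g_i:
  -5.26 - -5.51 = 0.25
  0.05 - -0.27 = 0.32
  -3.72 - -3.1 = -0.62
  -3.79 - 5.95 = -9.74
  -1.11 - 4.83 = -5.94
Step 2: Compute |diff|^4 * measure for each set:
  |0.25|^4 * 1.06 = 0.003906 * 1.06 = 0.004141
  |0.32|^4 * 2.68 = 0.010486 * 2.68 = 0.028102
  |-0.62|^4 * 0.34 = 0.147763 * 0.34 = 0.05024
  |-9.74|^4 * 2.74 = 8999.86153 * 2.74 = 24659.620592
  |-5.94|^4 * 1.92 = 1244.932429 * 1.92 = 2390.270264
Step 3: Sum = 27049.973337
Step 4: ||f-g||_4 = (27049.973337)^(1/4) = 12.824537


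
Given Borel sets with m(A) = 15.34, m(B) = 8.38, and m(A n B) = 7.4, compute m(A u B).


By inclusion-exclusion: m(A u B) = m(A) + m(B) - m(A n B)
= 15.34 + 8.38 - 7.4
= 16.32


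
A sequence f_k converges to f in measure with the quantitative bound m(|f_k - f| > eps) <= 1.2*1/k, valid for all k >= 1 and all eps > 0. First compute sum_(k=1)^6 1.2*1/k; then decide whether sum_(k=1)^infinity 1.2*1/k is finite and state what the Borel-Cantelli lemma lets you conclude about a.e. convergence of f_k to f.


Step 1: List the terms 1.2*1/k for k = 1 to 6:
  k=1: 1.2
  k=2: 0.6
  k=3: 0.4
  k=4: 0.3
  k=5: 0.24
  k=6: 0.2
Step 2: Partial sum = 1.2 + 0.6 + 0.4 + 0.3 + 0.24 + 0.2
     = 2.94
Step 3: The full series sum_(k>=1) 1.2*1/k diverges (harmonic series, p = 1; a nonzero constant multiple of a divergent series diverges).
Step 4: The (first) Borel-Cantelli lemma requires a summable sequence of measures, so it does not apply here;
        from this bound alone no conclusion about a.e. convergence can be drawn (convergence in measure still
        gives an a.e.-convergent subsequence, but not a.e. convergence of the whole sequence).
Conclusion: series diverges; Borel-Cantelli is inconclusive about a.e. convergence of f_k.


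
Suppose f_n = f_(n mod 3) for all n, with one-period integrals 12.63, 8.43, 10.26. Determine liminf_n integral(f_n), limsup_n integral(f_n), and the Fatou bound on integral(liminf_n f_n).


The sequence (integral(f_n)) is periodic with period 3, repeating the values 12.63, 8.43, 10.26 indefinitely.
Step 1: For a periodic sequence, every tail (a_m, a_(m+1), ...) contains all 3 period values infinitely often.
Step 2: Hence inf of every tail = min of the period values = min(12.63, 8.43, 10.26) = 8.43.
        liminf_n integral(f_n) = sup over m of (inf of tail from m) = 8.43.
Step 3: Similarly sup of every tail = max of the period values = 12.63.
        limsup_n integral(f_n) = 12.63.
Step 4: Fatou's lemma: integral(liminf_n f_n) <= liminf_n integral(f_n) = 8.43.
        So the integral of the pointwise liminf is at most 8.43.


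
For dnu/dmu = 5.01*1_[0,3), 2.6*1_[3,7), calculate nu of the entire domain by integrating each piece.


Integrate each piece of the Radon-Nikodym derivative:
Step 1: integral_0^3 5.01 dx = 5.01*(3-0) = 5.01*3 = 15.03
Step 2: integral_3^7 2.6 dx = 2.6*(7-3) = 2.6*4 = 10.4
Total: 15.03 + 10.4 = 25.43


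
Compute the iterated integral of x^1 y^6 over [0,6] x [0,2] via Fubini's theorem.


By Fubini's theorem, the double integral factors as a product of single integrals:
Step 1: integral_0^6 x^1 dx = [x^2/2] from 0 to 6
     = 6^2/2 = 18
Step 2: integral_0^2 y^6 dy = [y^7/7] from 0 to 2
     = 2^7/7 = 18.285714
Step 3: Double integral = 18 * 18.285714 = 329.142857


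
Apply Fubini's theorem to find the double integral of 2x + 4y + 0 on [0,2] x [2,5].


By Fubini, integrate in x first, then y.
Step 1: Fix y, integrate over x in [0,2]:
  integral(2x + 4y + 0, x=0..2)
  = 2*(2^2 - 0^2)/2 + (4y + 0)*(2 - 0)
  = 4 + (4y + 0)*2
  = 4 + 8y + 0
  = 4 + 8y
Step 2: Integrate over y in [2,5]:
  integral(4 + 8y, y=2..5)
  = 4*3 + 8*(5^2 - 2^2)/2
  = 12 + 84
  = 96


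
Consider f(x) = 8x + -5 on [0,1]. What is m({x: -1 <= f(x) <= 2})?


f^(-1)([-1, 2]) = {x : -1 <= 8x + -5 <= 2}
Solving: (-1 - -5)/8 <= x <= (2 - -5)/8
= [0.5, 0.875]
Intersecting with [0,1]: [0.5, 0.875]
Measure = 0.875 - 0.5 = 0.375


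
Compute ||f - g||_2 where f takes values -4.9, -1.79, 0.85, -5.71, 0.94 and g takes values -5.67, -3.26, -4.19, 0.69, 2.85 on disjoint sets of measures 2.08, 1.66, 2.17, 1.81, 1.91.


Step 1: Compute differences f_i - g_i:
  -4.9 - -5.67 = 0.77
  -1.79 - -3.26 = 1.47
  0.85 - -4.19 = 5.04
  -5.71 - 0.69 = -6.4
  0.94 - 2.85 = -1.91
Step 2: Compute |diff|^2 * measure for each set:
  |0.77|^2 * 2.08 = 0.5929 * 2.08 = 1.233232
  |1.47|^2 * 1.66 = 2.1609 * 1.66 = 3.587094
  |5.04|^2 * 2.17 = 25.4016 * 2.17 = 55.121472
  |-6.4|^2 * 1.81 = 40.96 * 1.81 = 74.1376
  |-1.91|^2 * 1.91 = 3.6481 * 1.91 = 6.967871
Step 3: Sum = 141.047269
Step 4: ||f-g||_2 = (141.047269)^(1/2) = 11.876332


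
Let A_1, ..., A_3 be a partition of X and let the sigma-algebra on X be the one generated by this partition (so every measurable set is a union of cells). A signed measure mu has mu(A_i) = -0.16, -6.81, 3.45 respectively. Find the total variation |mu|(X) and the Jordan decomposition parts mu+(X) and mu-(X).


Step 1: Every measurable set is a union of atoms (the cells / points), so a Hahn decomposition is
  obtained by grouping atoms by sign: P = union of atoms with mu > 0, N = union of the remaining atoms.
  Atoms in P (indices): 3;  atoms in N (indices): 1, 2
  Positive values: 3.45
  Negative values: -0.16, -6.81
Step 2: mu+(X) = mu(P) = sum of positive atom values = 3.45
Step 3: mu-(X) = -mu(N) = sum of |negative atom values| = 6.97
Step 4: |mu|(X) = mu+(X) + mu-(X) = 3.45 + 6.97 = 10.42


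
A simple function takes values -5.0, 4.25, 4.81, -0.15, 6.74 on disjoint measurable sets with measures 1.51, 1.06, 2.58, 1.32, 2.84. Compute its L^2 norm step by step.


Step 1: Compute |f_i|^2 for each value:
  |-5.0|^2 = 25
  |4.25|^2 = 18.0625
  |4.81|^2 = 23.1361
  |-0.15|^2 = 0.0225
  |6.74|^2 = 45.4276
Step 2: Multiply by measures and sum:
  25 * 1.51 = 37.75
  18.0625 * 1.06 = 19.14625
  23.1361 * 2.58 = 59.691138
  0.0225 * 1.32 = 0.0297
  45.4276 * 2.84 = 129.014384
Sum = 37.75 + 19.14625 + 59.691138 + 0.0297 + 129.014384 = 245.631472
Step 3: Take the p-th root:
||f||_2 = (245.631472)^(1/2) = 15.672634


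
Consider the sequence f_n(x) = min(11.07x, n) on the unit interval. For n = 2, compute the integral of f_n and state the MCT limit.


f(x) = 11.07x on [0,1]; f_n(x) = min(11.07x, n). At n = 2:
Step 1: f(x) reaches 2 at x = 2/11.07 = 0.180668
Step 2: integral(f_2) = integral(11.07x, 0, 0.180668) + integral(2, 0.180668, 1)
       = 11.07*0.180668^2/2 + 2*(1 - 0.180668)
       = 0.180668 + 1.638663
       = 1.819332
Step 3: As n -> infinity, f_n increases to f, so by MCT integral(f_n) -> integral(f) = 11.07/2 = 5.535.
Convergence: integral(f_2) = 1.819332 -> 5.535 as n -> infinity


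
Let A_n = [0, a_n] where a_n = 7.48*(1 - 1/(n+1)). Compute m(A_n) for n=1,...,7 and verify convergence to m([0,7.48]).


By continuity of measure from below: if A_n increases to A, then m(A_n) -> m(A).
Here A = [0, 7.48], so m(A) = 7.48
Step 1: a_1 = 7.48*(1 - 1/2) = 3.74, m(A_1) = 3.74
Step 2: a_2 = 7.48*(1 - 1/3) = 4.9867, m(A_2) = 4.9867
Step 3: a_3 = 7.48*(1 - 1/4) = 5.61, m(A_3) = 5.61
Step 4: a_4 = 7.48*(1 - 1/5) = 5.984, m(A_4) = 5.984
Step 5: a_5 = 7.48*(1 - 1/6) = 6.2333, m(A_5) = 6.2333
Step 6: a_6 = 7.48*(1 - 1/7) = 6.4114, m(A_6) = 6.4114
Step 7: a_7 = 7.48*(1 - 1/8) = 6.545, m(A_7) = 6.545
Limit: m(A_n) -> m([0,7.48]) = 7.48


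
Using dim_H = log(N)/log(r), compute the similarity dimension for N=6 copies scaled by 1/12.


For a self-similar set with N copies scaled by 1/r:
dim_H = log(N)/log(r) = log(6)/log(12)
= 1.791759/2.484907
= 0.721057


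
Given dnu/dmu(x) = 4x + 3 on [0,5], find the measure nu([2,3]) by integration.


nu(A) = integral_A (dnu/dmu) dmu = integral_2^3 (4x + 3) dx
Step 1: Antiderivative F(x) = (4/2)x^2 + 3x
Step 2: F(3) = (4/2)*3^2 + 3*3 = 18 + 9 = 27
Step 3: F(2) = (4/2)*2^2 + 3*2 = 8 + 6 = 14
Step 4: nu([2,3]) = F(3) - F(2) = 27 - 14 = 13


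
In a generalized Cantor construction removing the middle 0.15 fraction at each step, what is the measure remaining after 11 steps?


Step 1: At each step, fraction remaining = 1 - 0.15 = 0.85
Step 2: After 11 steps, measure = (0.85)^11
Result = 0.167343


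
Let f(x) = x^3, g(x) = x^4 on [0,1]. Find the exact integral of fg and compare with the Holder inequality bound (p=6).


Step 1: Exact integral of f*g = integral(x^7, 0, 1) = 1/8
     = 0.125
Step 2: Holder bound with p=6, q=1.2:
  ||f||_p = (integral x^18 dx)^(1/6) = (1/19)^(1/6) = 0.612173
  ||g||_q = (integral x^4.8 dx)^(1/1.2) = (1/5.8)^(1/1.2) = 0.231105
Step 3: Holder bound = ||f||_p * ||g||_q = 0.612173 * 0.231105 = 0.141477
Verification: 0.125 <= 0.141477 (Holder holds)


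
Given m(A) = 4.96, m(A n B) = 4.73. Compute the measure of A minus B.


m(A \ B) = m(A) - m(A n B)
= 4.96 - 4.73
= 0.23


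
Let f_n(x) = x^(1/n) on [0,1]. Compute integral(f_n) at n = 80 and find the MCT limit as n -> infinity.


At n = 80: f_80(x) = x^(1/80).
Step 1: integral(x^(1/80), 0, 1) = [x^(1/80+1) / (1/80+1)] from 0 to 1
     = 1 / (1/80 + 1) = 1 / ((80+1)/80) = 80/(80+1)
     = 80/81 = 0.987654
Step 2: As n -> infinity, f_n(x) = x^(1/n) -> 1 for x in (0,1], and f_n is increasing in n.
By MCT, lim_n integral(f_n) = integral(lim_n f_n) = integral(1, 0, 1) = 1.
Step 3: Verify convergence: 80/81 = 0.987654 -> 1


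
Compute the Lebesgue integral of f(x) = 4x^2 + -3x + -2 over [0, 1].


The Lebesgue integral of a Riemann-integrable function agrees with the Riemann integral.
Antiderivative F(x) = (4/3)x^3 + (-3/2)x^2 + -2x
F(1) = (4/3)*1^3 + (-3/2)*1^2 + -2*1
     = (4/3)*1 + (-3/2)*1 + -2*1
     = 1.333333 + -1.5 + -2
     = -2.166667
F(0) = 0.0
Integral = F(1) - F(0) = -2.166667 - 0.0 = -2.166667


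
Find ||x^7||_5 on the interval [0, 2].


Step 1: ||f||_5 = (integral_0^2 |x^7|^5 dx)^(1/5)
     = (integral_0^2 x^35 dx)^(1/5)
Step 2: integral_0^2 x^35 dx = [x^36/(36)] from 0 to 2 = 2^36/36
     = 68719476736/36 = 1.908874e+09
Step 3: ||f||_5 = (1.908874e+09)^(1/5) = 71.805129


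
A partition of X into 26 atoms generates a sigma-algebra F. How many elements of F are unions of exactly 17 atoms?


Each element of F is a union of some subset of the 26 atoms.
Elements that are unions of exactly 17 atoms correspond to 17-element subsets of the 26 atoms.
Count = C(26, 17) = 26! / (17! * 9!) = 3124550.


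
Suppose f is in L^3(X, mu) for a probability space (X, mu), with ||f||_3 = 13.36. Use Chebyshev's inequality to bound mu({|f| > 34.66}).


Chebyshev/Markov inequality: mu(|f| > eps) <= (||f||_p / eps)^p
Step 1: ||f||_3 / eps = 13.36 / 34.66 = 0.385459
Step 2: Raise to power p = 3:
  (0.385459)^3 = 0.057271
Step 3: Therefore mu(|f| > 34.66) <= 0.057271


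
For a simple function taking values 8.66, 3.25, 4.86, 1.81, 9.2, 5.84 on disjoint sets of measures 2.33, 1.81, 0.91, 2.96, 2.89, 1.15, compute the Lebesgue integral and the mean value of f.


Step 1: Integral = sum(value_i * measure_i)
= 8.66*2.33 + 3.25*1.81 + 4.86*0.91 + 1.81*2.96 + 9.2*2.89 + 5.84*1.15
= 20.1778 + 5.8825 + 4.4226 + 5.3576 + 26.588 + 6.716
= 69.1445
Step 2: Total measure of domain = 2.33 + 1.81 + 0.91 + 2.96 + 2.89 + 1.15 = 12.05
Step 3: Average value = 69.1445 / 12.05 = 5.738133


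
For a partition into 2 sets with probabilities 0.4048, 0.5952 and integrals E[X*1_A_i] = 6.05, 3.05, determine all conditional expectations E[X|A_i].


For each cell A_i: E[X|A_i] = E[X*1_A_i] / P(A_i)
Step 1: E[X|A_1] = 6.05 / 0.4048 = 14.945652
Step 2: E[X|A_2] = 3.05 / 0.5952 = 5.124328
Verification: E[X] = sum E[X*1_A_i] = 6.05 + 3.05 = 9.1


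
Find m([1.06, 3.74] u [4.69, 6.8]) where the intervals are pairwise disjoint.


For pairwise disjoint intervals, m(union) = sum of lengths.
= (3.74 - 1.06) + (6.8 - 4.69)
= 2.68 + 2.11
= 4.79


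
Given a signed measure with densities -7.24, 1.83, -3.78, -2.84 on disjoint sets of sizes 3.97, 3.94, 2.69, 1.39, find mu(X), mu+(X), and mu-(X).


Step 1: Compute signed measure on each set:
  Set 1: -7.24 * 3.97 = -28.7428
  Set 2: 1.83 * 3.94 = 7.2102
  Set 3: -3.78 * 2.69 = -10.1682
  Set 4: -2.84 * 1.39 = -3.9476
Step 2: Total signed measure = (-28.7428) + (7.2102) + (-10.1682) + (-3.9476)
     = -35.6484
Step 3: Positive part mu+(X) = sum of positive contributions = 7.2102
Step 4: Negative part mu-(X) = |sum of negative contributions| = 42.8586


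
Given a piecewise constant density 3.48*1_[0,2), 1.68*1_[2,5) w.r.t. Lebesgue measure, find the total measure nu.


Integrate each piece of the Radon-Nikodym derivative:
Step 1: integral_0^2 3.48 dx = 3.48*(2-0) = 3.48*2 = 6.96
Step 2: integral_2^5 1.68 dx = 1.68*(5-2) = 1.68*3 = 5.04
Total: 6.96 + 5.04 = 12


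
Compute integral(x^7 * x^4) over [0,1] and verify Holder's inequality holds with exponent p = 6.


Step 1: Exact integral of f*g = integral(x^11, 0, 1) = 1/12
     = 0.083333
Step 2: Holder bound with p=6, q=1.2:
  ||f||_p = (integral x^42 dx)^(1/6) = (1/43)^(1/6) = 0.534263
  ||g||_q = (integral x^4.8 dx)^(1/1.2) = (1/5.8)^(1/1.2) = 0.231105
Step 3: Holder bound = ||f||_p * ||g||_q = 0.534263 * 0.231105 = 0.123471
Verification: 0.083333 <= 0.123471 (Holder holds)


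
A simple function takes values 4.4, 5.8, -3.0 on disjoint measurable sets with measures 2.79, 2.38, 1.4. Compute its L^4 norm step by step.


Step 1: Compute |f_i|^4 for each value:
  |4.4|^4 = 374.8096
  |5.8|^4 = 1131.6496
  |-3.0|^4 = 81
Step 2: Multiply by measures and sum:
  374.8096 * 2.79 = 1045.718784
  1131.6496 * 2.38 = 2693.326048
  81 * 1.4 = 113.4
Sum = 1045.718784 + 2693.326048 + 113.4 = 3852.444832
Step 3: Take the p-th root:
||f||_4 = (3852.444832)^(1/4) = 7.878329


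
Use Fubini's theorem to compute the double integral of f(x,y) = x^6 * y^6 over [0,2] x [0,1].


By Fubini's theorem, the double integral factors as a product of single integrals:
Step 1: integral_0^2 x^6 dx = [x^7/7] from 0 to 2
     = 2^7/7 = 18.285714
Step 2: integral_0^1 y^6 dy = [y^7/7] from 0 to 1
     = 1^7/7 = 0.142857
Step 3: Double integral = 18.285714 * 0.142857 = 2.612245


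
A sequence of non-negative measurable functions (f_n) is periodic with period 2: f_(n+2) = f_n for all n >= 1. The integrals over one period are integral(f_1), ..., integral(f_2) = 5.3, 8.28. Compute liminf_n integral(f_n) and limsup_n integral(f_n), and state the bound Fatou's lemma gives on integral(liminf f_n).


The sequence (integral(f_n)) is periodic with period 2, repeating the values 5.3, 8.28 indefinitely.
Step 1: For a periodic sequence, every tail (a_m, a_(m+1), ...) contains all 2 period values infinitely often.
Step 2: Hence inf of every tail = min of the period values = min(5.3, 8.28) = 5.3.
        liminf_n integral(f_n) = sup over m of (inf of tail from m) = 5.3.
Step 3: Similarly sup of every tail = max of the period values = 8.28.
        limsup_n integral(f_n) = 8.28.
Step 4: Fatou's lemma: integral(liminf_n f_n) <= liminf_n integral(f_n) = 5.3.
        So the integral of the pointwise liminf is at most 5.3.


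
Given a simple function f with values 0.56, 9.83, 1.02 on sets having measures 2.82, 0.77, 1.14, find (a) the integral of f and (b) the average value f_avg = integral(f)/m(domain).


Step 1: Integral = sum(value_i * measure_i)
= 0.56*2.82 + 9.83*0.77 + 1.02*1.14
= 1.5792 + 7.5691 + 1.1628
= 10.3111
Step 2: Total measure of domain = 2.82 + 0.77 + 1.14 = 4.73
Step 3: Average value = 10.3111 / 4.73 = 2.179937


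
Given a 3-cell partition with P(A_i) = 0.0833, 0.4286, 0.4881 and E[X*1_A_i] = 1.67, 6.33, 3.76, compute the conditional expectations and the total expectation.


For each cell A_i: E[X|A_i] = E[X*1_A_i] / P(A_i)
Step 1: E[X|A_1] = 1.67 / 0.0833 = 20.048019
Step 2: E[X|A_2] = 6.33 / 0.4286 = 14.769015
Step 3: E[X|A_3] = 3.76 / 0.4881 = 7.703339
Verification: E[X] = sum E[X*1_A_i] = 1.67 + 6.33 + 3.76 = 11.76


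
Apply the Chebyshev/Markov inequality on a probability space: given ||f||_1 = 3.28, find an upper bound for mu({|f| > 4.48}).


Chebyshev/Markov inequality: mu(|f| > eps) <= (||f||_p / eps)^p
Step 1: ||f||_1 / eps = 3.28 / 4.48 = 0.732143
Step 2: Raise to power p = 1:
  (0.732143)^1 = 0.732143
Step 3: Therefore mu(|f| > 4.48) <= 0.732143


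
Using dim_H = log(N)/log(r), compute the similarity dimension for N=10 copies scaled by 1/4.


For a self-similar set with N copies scaled by 1/r:
dim_H = log(N)/log(r) = log(10)/log(4)
= 2.302585/1.386294
= 1.660964


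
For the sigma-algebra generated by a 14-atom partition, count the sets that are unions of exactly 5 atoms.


Each element of F is a union of some subset of the 14 atoms.
Elements that are unions of exactly 5 atoms correspond to 5-element subsets of the 14 atoms.
Count = C(14, 5) = 14! / (5! * 9!) = 2002.


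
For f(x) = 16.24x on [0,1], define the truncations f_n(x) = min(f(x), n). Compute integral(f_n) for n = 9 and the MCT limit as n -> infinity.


f(x) = 16.24x on [0,1]; f_n(x) = min(16.24x, n). At n = 9:
Step 1: f(x) reaches 9 at x = 9/16.24 = 0.554187
Step 2: integral(f_9) = integral(16.24x, 0, 0.554187) + integral(9, 0.554187, 1)
       = 16.24*0.554187^2/2 + 9*(1 - 0.554187)
       = 2.493842 + 4.012315
       = 6.506158
Step 3: As n -> infinity, f_n increases to f, so by MCT integral(f_n) -> integral(f) = 16.24/2 = 8.12.
Convergence: integral(f_9) = 6.506158 -> 8.12 as n -> infinity


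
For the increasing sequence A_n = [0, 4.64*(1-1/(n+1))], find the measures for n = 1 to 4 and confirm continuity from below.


By continuity of measure from below: if A_n increases to A, then m(A_n) -> m(A).
Here A = [0, 4.64], so m(A) = 4.64
Step 1: a_1 = 4.64*(1 - 1/2) = 2.32, m(A_1) = 2.32
Step 2: a_2 = 4.64*(1 - 1/3) = 3.0933, m(A_2) = 3.0933
Step 3: a_3 = 4.64*(1 - 1/4) = 3.48, m(A_3) = 3.48
Step 4: a_4 = 4.64*(1 - 1/5) = 3.712, m(A_4) = 3.712
Limit: m(A_n) -> m([0,4.64]) = 4.64


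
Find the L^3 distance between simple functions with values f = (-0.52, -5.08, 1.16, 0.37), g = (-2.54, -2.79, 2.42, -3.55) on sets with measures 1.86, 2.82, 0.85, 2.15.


Step 1: Compute differences f_i - g_i:
  -0.52 - -2.54 = 2.02
  -5.08 - -2.79 = -2.29
  1.16 - 2.42 = -1.26
  0.37 - -3.55 = 3.92
Step 2: Compute |diff|^3 * measure for each set:
  |2.02|^3 * 1.86 = 8.242408 * 1.86 = 15.330879
  |-2.29|^3 * 2.82 = 12.008989 * 2.82 = 33.865349
  |-1.26|^3 * 0.85 = 2.000376 * 0.85 = 1.70032
  |3.92|^3 * 2.15 = 60.236288 * 2.15 = 129.508019
Step 3: Sum = 180.404567
Step 4: ||f-g||_3 = (180.404567)^(1/3) = 5.650443


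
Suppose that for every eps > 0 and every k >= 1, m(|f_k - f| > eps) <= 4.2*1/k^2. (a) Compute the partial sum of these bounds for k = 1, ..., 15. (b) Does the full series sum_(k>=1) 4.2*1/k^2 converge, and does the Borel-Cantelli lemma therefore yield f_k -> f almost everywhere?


Step 1: List the terms 4.2*1/k^2 for k = 1 to 15:
  k=1: 4.2
  k=2: 1.05
  k=3: 0.466667
  k=4: 0.2625
  k=5: 0.168
  k=6: 0.116667
  k=7: 0.085714
  k=8: 0.065625
  k=9: 0.051852
  k=10: 0.042
  k=11: 0.034711
  k=12: 0.029167
  k=13: 0.024852
  k=14: 0.021429
  k=15: 0.018667
Step 2: Partial sum = 4.2 + 1.05 + 0.466667 + 0.2625 + 0.168 + 0.116667 + 0.085714 + 0.065625 + 0.051852 + 0.042 + 0.034711 + 0.029167 + 0.024852 + 0.021429 + 0.018667
     = 6.637849
Step 3: The full series sum_(k>=1) 4.2*1/k^2 converges (p-series with p = 2 > 1; a constant multiple of a convergent series converges).
Step 4: Fix eps > 0. Since sum_k m(|f_k - f| > eps) < infinity, the Borel-Cantelli lemma gives
        m(limsup_k {|f_k - f| > eps}) = 0, i.e. for a.e. x, |f_k(x) - f(x)| <= eps for all large k.
        Applying this with eps = 1/j for j = 1, 2, ... and intersecting the countably many full-measure sets,
        for a.e. x we get limsup_k |f_k(x) - f(x)| <= 1/j for every j, hence f_k -> f almost everywhere.
Conclusion: series converges; Borel-Cantelli yields f_k -> f a.e.


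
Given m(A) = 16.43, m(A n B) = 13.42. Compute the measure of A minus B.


m(A \ B) = m(A) - m(A n B)
= 16.43 - 13.42
= 3.01


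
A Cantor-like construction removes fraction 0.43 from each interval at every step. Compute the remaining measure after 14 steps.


Step 1: At each step, fraction remaining = 1 - 0.43 = 0.57
Step 2: After 14 steps, measure = (0.57)^14
Result = 3.821624e-04


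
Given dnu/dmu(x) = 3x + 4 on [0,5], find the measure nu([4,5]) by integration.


nu(A) = integral_A (dnu/dmu) dmu = integral_4^5 (3x + 4) dx
Step 1: Antiderivative F(x) = (3/2)x^2 + 4x
Step 2: F(5) = (3/2)*5^2 + 4*5 = 37.5 + 20 = 57.5
Step 3: F(4) = (3/2)*4^2 + 4*4 = 24 + 16 = 40
Step 4: nu([4,5]) = F(5) - F(4) = 57.5 - 40 = 17.5


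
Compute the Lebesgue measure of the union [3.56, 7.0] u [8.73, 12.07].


For pairwise disjoint intervals, m(union) = sum of lengths.
= (7.0 - 3.56) + (12.07 - 8.73)
= 3.44 + 3.34
= 6.78


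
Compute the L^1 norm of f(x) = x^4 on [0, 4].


Step 1: ||f||_1 = (integral_0^4 |x^4|^1 dx)^(1/1)
     = (integral_0^4 x^4 dx)^(1/1)
Step 2: integral_0^4 x^4 dx = [x^5/(5)] from 0 to 4 = 4^5/5
     = 1024/5 = 204.8
Step 3: ||f||_1 = (204.8)^(1/1) = 204.8


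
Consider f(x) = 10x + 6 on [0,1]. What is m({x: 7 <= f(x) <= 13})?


f^(-1)([7, 13]) = {x : 7 <= 10x + 6 <= 13}
Solving: (7 - 6)/10 <= x <= (13 - 6)/10
= [0.1, 0.7]
Intersecting with [0,1]: [0.1, 0.7]
Measure = 0.7 - 0.1 = 0.6


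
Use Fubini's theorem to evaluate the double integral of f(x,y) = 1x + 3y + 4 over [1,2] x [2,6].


By Fubini, integrate in x first, then y.
Step 1: Fix y, integrate over x in [1,2]:
  integral(1x + 3y + 4, x=1..2)
  = 1*(2^2 - 1^2)/2 + (3y + 4)*(2 - 1)
  = 1.5 + (3y + 4)*1
  = 1.5 + 3y + 4
  = 5.5 + 3y
Step 2: Integrate over y in [2,6]:
  integral(5.5 + 3y, y=2..6)
  = 5.5*4 + 3*(6^2 - 2^2)/2
  = 22 + 48
  = 70


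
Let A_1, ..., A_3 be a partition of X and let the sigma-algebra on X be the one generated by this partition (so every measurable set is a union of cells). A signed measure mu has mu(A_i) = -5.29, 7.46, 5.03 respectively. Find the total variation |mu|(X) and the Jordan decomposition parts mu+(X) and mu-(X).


Step 1: Every measurable set is a union of atoms (the cells / points), so a Hahn decomposition is
  obtained by grouping atoms by sign: P = union of atoms with mu > 0, N = union of the remaining atoms.
  Atoms in P (indices): 2, 3;  atoms in N (indices): 1
  Positive values: 7.46, 5.03
  Negative values: -5.29
Step 2: mu+(X) = mu(P) = sum of positive atom values = 12.49
Step 3: mu-(X) = -mu(N) = sum of |negative atom values| = 5.29
Step 4: |mu|(X) = mu+(X) + mu-(X) = 12.49 + 5.29 = 17.78


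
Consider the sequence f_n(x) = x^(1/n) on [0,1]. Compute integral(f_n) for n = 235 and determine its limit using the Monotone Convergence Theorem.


At n = 235: f_235(x) = x^(1/235).
Step 1: integral(x^(1/235), 0, 1) = [x^(1/235+1) / (1/235+1)] from 0 to 1
     = 1 / (1/235 + 1) = 1 / ((235+1)/235) = 235/(235+1)
     = 235/236 = 0.995763
Step 2: As n -> infinity, f_n(x) = x^(1/n) -> 1 for x in (0,1], and f_n is increasing in n.
By MCT, lim_n integral(f_n) = integral(lim_n f_n) = integral(1, 0, 1) = 1.
Step 3: Verify convergence: 235/236 = 0.995763 -> 1


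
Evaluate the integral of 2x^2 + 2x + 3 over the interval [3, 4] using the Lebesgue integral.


The Lebesgue integral of a Riemann-integrable function agrees with the Riemann integral.
Antiderivative F(x) = (2/3)x^3 + (2/2)x^2 + 3x
F(4) = (2/3)*4^3 + (2/2)*4^2 + 3*4
     = (2/3)*64 + (2/2)*16 + 3*4
     = 42.666667 + 16 + 12
     = 70.666667
F(3) = 36
Integral = F(4) - F(3) = 70.666667 - 36 = 34.666667


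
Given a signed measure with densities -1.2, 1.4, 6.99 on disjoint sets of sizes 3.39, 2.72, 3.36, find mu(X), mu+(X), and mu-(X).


Step 1: Compute signed measure on each set:
  Set 1: -1.2 * 3.39 = -4.068
  Set 2: 1.4 * 2.72 = 3.808
  Set 3: 6.99 * 3.36 = 23.4864
Step 2: Total signed measure = (-4.068) + (3.808) + (23.4864)
     = 23.2264
Step 3: Positive part mu+(X) = sum of positive contributions = 27.2944
Step 4: Negative part mu-(X) = |sum of negative contributions| = 4.068


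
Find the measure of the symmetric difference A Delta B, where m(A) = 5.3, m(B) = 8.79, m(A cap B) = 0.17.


m(A Delta B) = m(A) + m(B) - 2*m(A n B)
= 5.3 + 8.79 - 2*0.17
= 5.3 + 8.79 - 0.34
= 13.75


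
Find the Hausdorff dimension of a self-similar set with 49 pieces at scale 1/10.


For a self-similar set with N copies scaled by 1/r:
dim_H = log(N)/log(r) = log(49)/log(10)
= 3.89182/2.302585
= 1.690196


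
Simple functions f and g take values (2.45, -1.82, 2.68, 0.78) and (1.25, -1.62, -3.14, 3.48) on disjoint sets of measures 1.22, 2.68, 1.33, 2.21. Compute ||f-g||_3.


Step 1: Compute differences f_i - g_i:
  2.45 - 1.25 = 1.2
  -1.82 - -1.62 = -0.2
  2.68 - -3.14 = 5.82
  0.78 - 3.48 = -2.7
Step 2: Compute |diff|^3 * measure for each set:
  |1.2|^3 * 1.22 = 1.728 * 1.22 = 2.10816
  |-0.2|^3 * 2.68 = 0.008 * 2.68 = 0.02144
  |5.82|^3 * 1.33 = 197.137368 * 1.33 = 262.192699
  |-2.7|^3 * 2.21 = 19.683 * 2.21 = 43.49943
Step 3: Sum = 307.821729
Step 4: ||f-g||_3 = (307.821729)^(1/3) = 6.75201


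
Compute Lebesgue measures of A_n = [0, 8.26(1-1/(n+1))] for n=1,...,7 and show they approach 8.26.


By continuity of measure from below: if A_n increases to A, then m(A_n) -> m(A).
Here A = [0, 8.26], so m(A) = 8.26
Step 1: a_1 = 8.26*(1 - 1/2) = 4.13, m(A_1) = 4.13
Step 2: a_2 = 8.26*(1 - 1/3) = 5.5067, m(A_2) = 5.5067
Step 3: a_3 = 8.26*(1 - 1/4) = 6.195, m(A_3) = 6.195
Step 4: a_4 = 8.26*(1 - 1/5) = 6.608, m(A_4) = 6.608
Step 5: a_5 = 8.26*(1 - 1/6) = 6.8833, m(A_5) = 6.8833
Step 6: a_6 = 8.26*(1 - 1/7) = 7.08, m(A_6) = 7.08
Step 7: a_7 = 8.26*(1 - 1/8) = 7.2275, m(A_7) = 7.2275
Limit: m(A_n) -> m([0,8.26]) = 8.26


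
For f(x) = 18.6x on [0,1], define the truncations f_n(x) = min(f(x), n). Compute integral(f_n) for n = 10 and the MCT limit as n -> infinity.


f(x) = 18.6x on [0,1]; f_n(x) = min(18.6x, n). At n = 10:
Step 1: f(x) reaches 10 at x = 10/18.6 = 0.537634
Step 2: integral(f_10) = integral(18.6x, 0, 0.537634) + integral(10, 0.537634, 1)
       = 18.6*0.537634^2/2 + 10*(1 - 0.537634)
       = 2.688172 + 4.623656
       = 7.311828
Step 3: As n -> infinity, f_n increases to f, so by MCT integral(f_n) -> integral(f) = 18.6/2 = 9.3.
Convergence: integral(f_10) = 7.311828 -> 9.3 as n -> infinity


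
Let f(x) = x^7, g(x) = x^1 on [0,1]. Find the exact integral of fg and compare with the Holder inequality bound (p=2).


Step 1: Exact integral of f*g = integral(x^8, 0, 1) = 1/9
     = 0.111111
Step 2: Holder bound with p=2, q=2:
  ||f||_p = (integral x^14 dx)^(1/2) = (1/15)^(1/2) = 0.258199
  ||g||_q = (integral x^2 dx)^(1/2) = (1/3)^(1/2) = 0.57735
Step 3: Holder bound = ||f||_p * ||g||_q = 0.258199 * 0.57735 = 0.149071
Verification: 0.111111 <= 0.149071 (Holder holds)


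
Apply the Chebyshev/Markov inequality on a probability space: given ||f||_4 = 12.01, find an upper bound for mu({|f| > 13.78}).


Chebyshev/Markov inequality: mu(|f| > eps) <= (||f||_p / eps)^p
Step 1: ||f||_4 / eps = 12.01 / 13.78 = 0.871553
Step 2: Raise to power p = 4:
  (0.871553)^4 = 0.576999
Step 3: Therefore mu(|f| > 13.78) <= 0.576999
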